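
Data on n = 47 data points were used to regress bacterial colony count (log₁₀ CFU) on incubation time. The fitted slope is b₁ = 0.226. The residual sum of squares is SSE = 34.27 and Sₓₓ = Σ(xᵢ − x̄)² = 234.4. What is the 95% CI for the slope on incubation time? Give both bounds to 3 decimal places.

(0.111, 0.341)

MSE = SSE/(n − 2) = 34.27/45 = 0.761556.
SE(b₁) = √(MSE/Sₓₓ) = √(0.761556/234.4) = 0.0569996.
df = n − 2 = 45.
t* = t_{0.025, 45} = 2.014103.
Margin = t* × SE = 2.014103 × 0.0569996 = 0.11480.
CI: 0.226 ± 0.11480 → (0.111, 0.341).
With 95% confidence, each one-unit increase in incubation time is associated with a change of between 0.111 and 0.341 log₁₀ CFU in bacterial colony count.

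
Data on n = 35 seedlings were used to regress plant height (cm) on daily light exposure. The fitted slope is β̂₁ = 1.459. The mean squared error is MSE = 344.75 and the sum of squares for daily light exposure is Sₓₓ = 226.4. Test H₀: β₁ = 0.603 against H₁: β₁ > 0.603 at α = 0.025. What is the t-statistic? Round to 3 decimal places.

SE(β̂₁) = √(MSE/Sₓₓ) = √(344.75/226.4) = 1.234.
t = (1.459 − 0.603) / 1.234 = 0.694.
df = n − 2 = 33.
One-sided p ≈ 0.2464, which is ≥ 0.025, so fail to reject H₀.
The data do not give significant evidence that the true slope on daily light exposure exceeds 0.603 cm per unit.

t = 0.694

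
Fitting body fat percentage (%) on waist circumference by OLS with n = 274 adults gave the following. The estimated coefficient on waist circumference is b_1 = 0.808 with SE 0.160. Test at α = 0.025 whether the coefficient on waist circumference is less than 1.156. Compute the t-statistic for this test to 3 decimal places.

H₀: β₁ = 1.156 vs H₁: β₁ < 1.156.
t = (b_1 − β₁⁰)/SE = (0.808 − 1.156) / 0.160 = -2.175.
df = n − 2 = 274 − 2 = 272.
One-sided p ≈ 0.0152, which is < 0.025, so reject H₀.
There is evidence that the true slope on waist circumference is below 1.156 % per unit.

t = -2.175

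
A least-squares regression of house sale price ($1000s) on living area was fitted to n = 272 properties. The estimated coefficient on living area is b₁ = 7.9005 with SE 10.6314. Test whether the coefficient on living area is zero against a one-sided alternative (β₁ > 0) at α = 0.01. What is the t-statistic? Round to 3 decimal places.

H₀: β₁ = 0 vs H₁: β₁ > 0.
t = (b₁ − β₁⁰)/SE = 7.9005 / 10.6314 = 0.743.
df = n − 2 = 272 − 2 = 270.
One-sided p ≈ 0.2290, which is ≥ 0.01, so fail to reject H₀.
The data do not give significant evidence that the true slope on living area is positive.

t = 0.743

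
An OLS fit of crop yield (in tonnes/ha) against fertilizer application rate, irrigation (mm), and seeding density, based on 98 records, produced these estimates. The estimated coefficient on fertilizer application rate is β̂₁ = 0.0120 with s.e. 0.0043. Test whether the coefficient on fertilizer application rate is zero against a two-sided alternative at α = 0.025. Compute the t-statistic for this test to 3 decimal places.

H₀: β₁ = 0 vs H₁: β₁ ≠ 0.
t = (β̂₁ − β₁⁰)/SE = 0.0120 / 0.0043 = 2.791.
df = n − k − 1 = 98 − 3 − 1 = 94.
Two-sided p ≈ 0.0064, which is < 0.025, so reject H₀.
There is evidence that fertilizer application rate is associated with crop yield, holding the other predictors fixed.

t = 2.791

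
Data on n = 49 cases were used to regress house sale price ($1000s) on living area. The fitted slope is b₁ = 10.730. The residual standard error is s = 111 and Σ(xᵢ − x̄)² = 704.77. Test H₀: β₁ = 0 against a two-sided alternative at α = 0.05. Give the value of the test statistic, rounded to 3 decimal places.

SE(b₁) = s/√Sₓₓ = 111/√704.77 = 4.18118.
t = 10.730 / 4.18118 = 2.566.
df = n − 2 = 47.
Two-sided p ≈ 0.0135, which is < 0.05, so reject H₀.
There is evidence that living area is associated with house sale price.

t = 2.566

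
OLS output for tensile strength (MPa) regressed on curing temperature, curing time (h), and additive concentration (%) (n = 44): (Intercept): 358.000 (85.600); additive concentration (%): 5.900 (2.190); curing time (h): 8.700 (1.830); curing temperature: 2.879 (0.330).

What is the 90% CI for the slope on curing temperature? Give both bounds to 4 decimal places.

Read off: b = 2.879, SE = 0.330 for curing temperature.
df = n − k − 1 = 44 − 3 − 1 = 40.
t* = t_{0.05, 40} = 1.683851.
Margin = t* × SE = 1.683851 × 0.330 = 0.555671.
CI: 2.879 ± 0.555671 → (2.3233, 3.4347).

(2.3233, 3.4347)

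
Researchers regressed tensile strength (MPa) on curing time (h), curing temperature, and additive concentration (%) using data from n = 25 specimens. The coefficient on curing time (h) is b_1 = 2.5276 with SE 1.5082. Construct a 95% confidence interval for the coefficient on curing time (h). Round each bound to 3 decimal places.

df = n − k − 1 = 25 − 3 − 1 = 21.
t* = t_{0.025, 21} = 2.079614.
Margin = t* × SE = 2.079614 × 1.5082 = 3.13647.
CI: 2.5276 ± 3.13647 → (-0.609, 5.664).
With 95% confidence, each one-unit increase in curing time (h) is associated with a change of between -0.609 and 5.664 MPa in tensile strength, holding the other predictors fixed.

(-0.609, 5.664)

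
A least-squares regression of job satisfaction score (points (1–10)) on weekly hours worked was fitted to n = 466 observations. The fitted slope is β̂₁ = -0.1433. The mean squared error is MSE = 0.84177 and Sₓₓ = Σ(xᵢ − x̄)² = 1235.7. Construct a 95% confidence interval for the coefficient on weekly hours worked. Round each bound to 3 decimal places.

SE(β̂₁) = √(MSE/Sₓₓ) = √(0.84177/1235.7) = 0.0261.
df = n − 2 = 464.
t* = t_{0.025, 464} = 1.96509.
Margin = t* × SE = 1.96509 × 0.0261 = 0.05129.
CI: -0.1433 ± 0.05129 → (-0.195, -0.092).
With 95% confidence, each one-unit increase in weekly hours worked is associated with a change of between -0.195 and -0.092 points (1–10) in job satisfaction score.

(-0.195, -0.092)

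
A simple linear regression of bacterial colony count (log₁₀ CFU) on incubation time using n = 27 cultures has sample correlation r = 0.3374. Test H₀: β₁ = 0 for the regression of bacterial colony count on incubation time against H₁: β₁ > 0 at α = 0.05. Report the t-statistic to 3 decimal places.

t = r·√(n − 2)/√(1 − r²) = 0.3374·√25/√0.886161 = 1.792.
df = n − 2 = 25.
One-sided p ≈ 0.0426, which is < 0.05, so reject H₀.
There is evidence of a linear association between incubation time and bacterial colony count.

t = 1.792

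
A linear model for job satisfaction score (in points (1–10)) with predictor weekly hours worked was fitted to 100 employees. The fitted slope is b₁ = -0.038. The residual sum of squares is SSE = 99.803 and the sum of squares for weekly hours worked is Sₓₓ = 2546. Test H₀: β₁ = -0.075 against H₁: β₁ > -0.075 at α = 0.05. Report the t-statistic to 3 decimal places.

MSE = SSE/(n − 2) = 99.803/98 = 1.0184.
SE(b₁) = √(MSE/Sₓₓ) = √(1.0184/2546) = 0.02.
t = (-0.038 − (-0.075)) / 0.02 = 1.850.
df = n − 2 = 98.
One-sided p ≈ 0.0337, which is < 0.05, so reject H₀.
There is evidence that the true slope on weekly hours worked exceeds -0.075 points (1–10) per unit.

t = 1.850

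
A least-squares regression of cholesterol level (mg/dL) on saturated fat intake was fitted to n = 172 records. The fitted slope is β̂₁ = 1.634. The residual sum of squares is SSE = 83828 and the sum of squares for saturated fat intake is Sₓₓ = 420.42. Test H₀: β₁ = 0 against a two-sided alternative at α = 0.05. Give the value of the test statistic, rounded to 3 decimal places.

t = 1.509

MSE = SSE/(n − 2) = 83828/170 = 493.106.
SE(β̂₁) = √(MSE/Sₓₓ) = √(493.106/420.42) = 1.083.
t = 1.634 / 1.083 = 1.509.
df = n − 2 = 170.
Two-sided p ≈ 0.1332, which is ≥ 0.05, so fail to reject H₀.
The data do not give significant evidence of an association between saturated fat intake and cholesterol level.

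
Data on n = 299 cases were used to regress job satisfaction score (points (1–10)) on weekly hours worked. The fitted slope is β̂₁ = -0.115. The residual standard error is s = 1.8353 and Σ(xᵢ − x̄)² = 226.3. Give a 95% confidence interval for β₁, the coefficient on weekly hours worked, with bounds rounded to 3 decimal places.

SE(β̂₁) = s/√Sₓₓ = 1.8353/√226.3 = 0.122001.
df = n − 2 = 297.
t* = t_{0.025, 297} = 1.967984.
Margin = t* × SE = 1.967984 × 0.122001 = 0.24010.
CI: -0.115 ± 0.24010 → (-0.355, 0.125).
With 95% confidence, each one-unit increase in weekly hours worked is associated with a change of between -0.355 and 0.125 points (1–10) in job satisfaction score.

(-0.355, 0.125)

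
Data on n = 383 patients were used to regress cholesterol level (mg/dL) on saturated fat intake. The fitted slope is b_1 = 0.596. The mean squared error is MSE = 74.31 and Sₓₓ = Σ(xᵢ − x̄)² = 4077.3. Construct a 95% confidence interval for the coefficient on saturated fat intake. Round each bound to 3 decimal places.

SE(b_1) = √(MSE/Sₓₓ) = √(74.31/4077.3) = 0.135001.
df = n − 2 = 381.
t* = t_{0.025, 381} = 1.96621.
Margin = t* × SE = 1.96621 × 0.135001 = 0.26544.
CI: 0.596 ± 0.26544 → (0.331, 0.861).
With 95% confidence, each one-unit increase in saturated fat intake is associated with a change of between 0.331 and 0.861 mg/dL in cholesterol level.

(0.331, 0.861)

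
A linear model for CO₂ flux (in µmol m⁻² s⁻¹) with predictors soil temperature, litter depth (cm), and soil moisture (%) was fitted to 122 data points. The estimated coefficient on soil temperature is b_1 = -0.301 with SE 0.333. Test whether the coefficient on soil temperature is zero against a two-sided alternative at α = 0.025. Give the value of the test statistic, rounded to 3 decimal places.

H₀: β₁ = 0 vs H₁: β₁ ≠ 0.
t = (b_1 − β₁⁰)/SE = -0.301 / 0.333 = -0.904.
df = n − k − 1 = 122 − 3 − 1 = 118.
Two-sided p ≈ 0.3679, which is ≥ 0.025, so fail to reject H₀.
The data do not give significant evidence of an association between soil temperature and CO₂ flux, after adjusting for the other predictors.

t = -0.904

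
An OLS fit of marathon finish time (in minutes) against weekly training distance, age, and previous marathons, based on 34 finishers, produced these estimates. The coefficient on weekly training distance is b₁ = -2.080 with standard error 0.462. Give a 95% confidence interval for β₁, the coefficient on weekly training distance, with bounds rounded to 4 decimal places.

(-3.0235, -1.1365)

df = n − k − 1 = 34 − 3 − 1 = 30.
t* = t_{0.025, 30} = 2.042272.
Margin = t* × SE = 2.042272 × 0.462 = 0.943530.
CI: -2.080 ± 0.943530 → (-3.0235, -1.1365).
With 95% confidence, each one-unit increase in weekly training distance is associated with a change of between -3.0235 and -1.1365 minutes in marathon finish time, holding the other predictors fixed.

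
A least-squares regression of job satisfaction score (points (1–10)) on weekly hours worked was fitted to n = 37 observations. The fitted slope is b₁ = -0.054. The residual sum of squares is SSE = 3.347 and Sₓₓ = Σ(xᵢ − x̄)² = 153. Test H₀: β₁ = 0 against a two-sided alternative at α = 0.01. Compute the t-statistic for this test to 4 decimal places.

t = -2.1600

MSE = SSE/(n − 2) = 3.347/35 = 0.0956286.
SE(b₁) = √(MSE/Sₓₓ) = √(0.0956286/153) = 0.0250005.
t = -0.054 / 0.0250005 = -2.1600.
df = n − 2 = 35.
Two-sided p ≈ 0.0377, which is ≥ 0.01, so fail to reject H₀.
The data do not give significant evidence of an association between weekly hours worked and job satisfaction score.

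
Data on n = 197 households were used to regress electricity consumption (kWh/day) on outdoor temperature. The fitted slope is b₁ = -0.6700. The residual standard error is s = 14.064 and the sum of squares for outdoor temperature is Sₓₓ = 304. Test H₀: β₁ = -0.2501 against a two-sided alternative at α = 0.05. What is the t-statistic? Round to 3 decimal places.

t = -0.521

SE(b₁) = s/√Sₓₓ = 14.064/√304 = 0.806626.
t = (-0.6700 − (-0.2501)) / 0.806626 = -0.521.
df = n − 2 = 195.
Two-sided p ≈ 0.6033, which is ≥ 0.05, so fail to reject H₀.
The data are consistent with a true slope of -0.2501 kWh/day per unit of outdoor temperature.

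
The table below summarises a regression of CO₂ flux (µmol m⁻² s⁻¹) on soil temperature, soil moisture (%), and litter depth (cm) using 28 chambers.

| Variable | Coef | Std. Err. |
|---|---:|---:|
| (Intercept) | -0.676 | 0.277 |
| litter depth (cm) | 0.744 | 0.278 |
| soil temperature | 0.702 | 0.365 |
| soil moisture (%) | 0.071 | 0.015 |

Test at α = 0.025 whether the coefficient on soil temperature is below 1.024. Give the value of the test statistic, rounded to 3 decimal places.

t = -0.882

Read off: b = 0.702, SE = 0.365 for soil temperature.
H₀: β₁ = 1.024 vs H₁: β₁ < 1.024.
t = (0.702 − 1.024) / 0.365 = -0.882.
df = n − k − 1 = 28 − 3 − 1 = 24.
One-sided p ≈ 0.1932, which is ≥ 0.025, so fail to reject H₀.
The data do not give significant evidence that the true slope on soil temperature is below 1.024 µmol m⁻² s⁻¹ per unit, holding the other predictors fixed.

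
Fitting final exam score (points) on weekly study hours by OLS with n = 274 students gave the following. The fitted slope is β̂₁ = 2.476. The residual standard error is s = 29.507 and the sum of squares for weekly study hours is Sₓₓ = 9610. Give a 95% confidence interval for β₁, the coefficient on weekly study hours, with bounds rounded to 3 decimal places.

(1.883, 3.069)

SE(β̂₁) = s/√Sₓₓ = 29.507/√9610 = 0.300998.
df = n − 2 = 272.
t* = t_{0.025, 272} = 1.968724.
Margin = t* × SE = 1.968724 × 0.300998 = 0.59258.
CI: 2.476 ± 0.59258 → (1.883, 3.069).
With 95% confidence, each one-unit increase in weekly study hours is associated with a change of between 1.883 and 3.069 points in final exam score.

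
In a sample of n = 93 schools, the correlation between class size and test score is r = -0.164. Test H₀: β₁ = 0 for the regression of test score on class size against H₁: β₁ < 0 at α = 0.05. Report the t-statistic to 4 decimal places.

t = -1.5859

t = r·√(n − 2)/√(1 − r²) = -0.164·√91/√0.973104 = -1.5859.
df = n − 2 = 91.
One-sided p ≈ 0.0581, which is ≥ 0.05, so fail to reject H₀.
The data do not give significant evidence of a linear association between class size and test score.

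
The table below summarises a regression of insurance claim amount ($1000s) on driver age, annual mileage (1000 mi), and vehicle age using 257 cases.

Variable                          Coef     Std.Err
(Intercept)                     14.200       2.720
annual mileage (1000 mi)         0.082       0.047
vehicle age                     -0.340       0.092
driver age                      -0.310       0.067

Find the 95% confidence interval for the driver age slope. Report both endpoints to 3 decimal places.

(-0.442, -0.178)

Read off: b = -0.310, SE = 0.067 for driver age.
df = n − k − 1 = 257 − 3 − 1 = 253.
t* = t_{0.025, 253} = 1.969385.
Margin = t* × SE = 1.969385 × 0.067 = 0.13195.
CI: -0.310 ± 0.13195 → (-0.442, -0.178).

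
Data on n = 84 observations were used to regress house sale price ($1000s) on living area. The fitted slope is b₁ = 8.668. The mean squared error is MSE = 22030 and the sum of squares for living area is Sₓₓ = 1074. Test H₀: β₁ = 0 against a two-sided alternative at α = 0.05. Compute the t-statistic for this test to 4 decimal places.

t = 1.9139

SE(b₁) = √(MSE/Sₓₓ) = √(22030/1074) = 4.52903.
t = 8.668 / 4.52903 = 1.9139.
df = n − 2 = 82.
Two-sided p ≈ 0.0591, which is ≥ 0.05, so fail to reject H₀.
The data do not give significant evidence of an association between living area and house sale price.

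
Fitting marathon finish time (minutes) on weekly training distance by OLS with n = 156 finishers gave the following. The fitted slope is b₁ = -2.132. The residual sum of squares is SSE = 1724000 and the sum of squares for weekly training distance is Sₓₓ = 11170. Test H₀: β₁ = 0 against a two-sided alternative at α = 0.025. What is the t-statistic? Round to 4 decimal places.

MSE = SSE/(n − 2) = 1724000/154 = 11194.8.
SE(b₁) = √(MSE/Sₓₓ) = √(11194.8/11170) = 1.00111.
t = -2.132 / 1.00111 = -2.1296.
df = n − 2 = 154.
Two-sided p ≈ 0.0348, which is ≥ 0.025, so fail to reject H₀.
The data do not give significant evidence of an association between weekly training distance and marathon finish time.

t = -2.1296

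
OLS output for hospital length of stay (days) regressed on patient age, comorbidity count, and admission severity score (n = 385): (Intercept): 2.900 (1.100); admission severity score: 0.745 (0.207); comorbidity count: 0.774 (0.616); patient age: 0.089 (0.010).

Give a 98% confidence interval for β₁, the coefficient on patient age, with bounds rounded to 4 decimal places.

Read off: b = 0.089, SE = 0.010 for patient age.
df = n − k − 1 = 385 − 3 − 1 = 381.
t* = t_{0.01, 381} = 2.336175.
Margin = t* × SE = 2.336175 × 0.010 = 0.023362.
CI: 0.089 ± 0.023362 → (0.0656, 0.1124).

(0.0656, 0.1124)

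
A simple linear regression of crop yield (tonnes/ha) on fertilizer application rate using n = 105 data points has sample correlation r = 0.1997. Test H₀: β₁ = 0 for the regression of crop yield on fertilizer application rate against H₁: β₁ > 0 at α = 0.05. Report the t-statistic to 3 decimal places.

t = r·√(n − 2)/√(1 − r²) = 0.1997·√103/√0.96012 = 2.068.
df = n − 2 = 103.
One-sided p ≈ 0.0206, which is < 0.05, so reject H₀.
There is evidence of a linear association between fertilizer application rate and crop yield.

t = 2.068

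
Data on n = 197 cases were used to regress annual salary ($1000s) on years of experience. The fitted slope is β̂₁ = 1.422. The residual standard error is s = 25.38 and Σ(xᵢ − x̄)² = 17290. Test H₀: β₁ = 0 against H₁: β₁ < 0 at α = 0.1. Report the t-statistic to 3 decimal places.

SE(β̂₁) = s/√Sₓₓ = 25.38/√17290 = 0.193016.
t = 1.422 / 0.193016 = 7.367.
df = n − 2 = 195.
One-sided p ≈ 1.0000, which is ≥ 0.1, so fail to reject H₀.
The data do not give significant evidence that the true slope on years of experience is negative.

t = 7.367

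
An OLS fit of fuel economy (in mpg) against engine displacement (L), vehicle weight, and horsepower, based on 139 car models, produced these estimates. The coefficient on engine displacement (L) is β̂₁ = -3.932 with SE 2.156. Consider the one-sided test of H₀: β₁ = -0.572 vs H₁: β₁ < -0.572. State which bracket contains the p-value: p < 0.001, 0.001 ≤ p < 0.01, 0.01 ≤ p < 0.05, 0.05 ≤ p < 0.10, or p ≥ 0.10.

0.05 ≤ p < 0.10

t = (-3.932 − (-0.572)) / 2.156 = -1.558.
df = n − k − 1 = 139 − 3 − 1 = 135.
One-sided p = P(T_{135} < t) ≈ 0.0607.
So 0.05 ≤ p < 0.10.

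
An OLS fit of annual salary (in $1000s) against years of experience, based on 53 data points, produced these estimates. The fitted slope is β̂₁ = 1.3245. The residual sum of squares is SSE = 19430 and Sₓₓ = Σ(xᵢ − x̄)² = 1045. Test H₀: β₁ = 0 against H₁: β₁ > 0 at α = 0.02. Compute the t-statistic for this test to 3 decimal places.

t = 2.194

MSE = SSE/(n − 2) = 19430/51 = 380.98.
SE(β̂₁) = √(MSE/Sₓₓ) = √(380.98/1045) = 0.6038.
t = 1.3245 / 0.6038 = 2.194.
df = n − 2 = 51.
One-sided p ≈ 0.0164, which is < 0.02, so reject H₀.
There is evidence that the true slope on years of experience is positive.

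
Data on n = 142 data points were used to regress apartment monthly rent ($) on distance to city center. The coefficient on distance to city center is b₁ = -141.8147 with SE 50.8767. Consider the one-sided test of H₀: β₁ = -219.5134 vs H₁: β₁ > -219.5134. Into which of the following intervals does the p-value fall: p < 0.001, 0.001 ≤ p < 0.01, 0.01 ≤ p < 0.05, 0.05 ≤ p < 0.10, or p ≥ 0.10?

t = (-141.8147 − (-219.5134)) / 50.8767 = 1.527.
df = n − 2 = 142 − 2 = 140.
One-sided p = P(T_{140} > t) ≈ 0.0645.
So 0.05 ≤ p < 0.10.

0.05 ≤ p < 0.10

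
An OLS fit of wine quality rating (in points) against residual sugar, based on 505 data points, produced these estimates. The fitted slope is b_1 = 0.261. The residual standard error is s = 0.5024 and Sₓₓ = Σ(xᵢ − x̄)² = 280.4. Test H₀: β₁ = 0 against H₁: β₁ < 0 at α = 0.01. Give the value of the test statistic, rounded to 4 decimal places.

SE(b_1) = s/√Sₓₓ = 0.5024/√280.4 = 0.0300027.
t = 0.261 / 0.0300027 = 8.6992.
df = n − 2 = 503.
One-sided p ≈ 1.0000, which is ≥ 0.01, so fail to reject H₀.
The data do not give significant evidence that the true slope on residual sugar is negative.

t = 8.6992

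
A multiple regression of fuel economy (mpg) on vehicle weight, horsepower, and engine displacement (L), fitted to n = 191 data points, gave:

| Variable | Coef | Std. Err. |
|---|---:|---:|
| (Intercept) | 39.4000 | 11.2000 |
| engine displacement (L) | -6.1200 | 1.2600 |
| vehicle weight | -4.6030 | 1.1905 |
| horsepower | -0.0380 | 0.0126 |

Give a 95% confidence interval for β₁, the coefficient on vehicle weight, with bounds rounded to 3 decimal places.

Read off: b = -4.6030, SE = 1.1905 for vehicle weight.
df = n − k − 1 = 191 − 3 − 1 = 187.
t* = t_{0.025, 187} = 1.972731.
Margin = t* × SE = 1.972731 × 1.1905 = 2.34854.
CI: -4.6030 ± 2.34854 → (-6.952, -2.254).

(-6.952, -2.254)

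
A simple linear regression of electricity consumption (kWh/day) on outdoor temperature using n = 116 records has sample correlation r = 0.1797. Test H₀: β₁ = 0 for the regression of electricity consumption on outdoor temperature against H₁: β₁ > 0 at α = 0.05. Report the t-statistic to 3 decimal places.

t = 1.950

t = r·√(n − 2)/√(1 − r²) = 0.1797·√114/√0.967708 = 1.950.
df = n − 2 = 114.
One-sided p ≈ 0.0268, which is < 0.05, so reject H₀.
There is evidence of a linear association between outdoor temperature and electricity consumption.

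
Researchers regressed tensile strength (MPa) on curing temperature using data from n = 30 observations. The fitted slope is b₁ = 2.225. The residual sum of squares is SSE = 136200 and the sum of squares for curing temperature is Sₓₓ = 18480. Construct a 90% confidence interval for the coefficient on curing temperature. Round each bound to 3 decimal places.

MSE = SSE/(n − 2) = 136200/28 = 4864.29.
SE(b₁) = √(MSE/Sₓₓ) = √(4864.29/18480) = 0.513049.
df = n − 2 = 28.
t* = t_{0.05, 28} = 1.701131.
Margin = t* × SE = 1.701131 × 0.513049 = 0.87276.
CI: 2.225 ± 0.87276 → (1.352, 3.098).
With 90% confidence, each one-unit increase in curing temperature is associated with a change of between 1.352 and 3.098 MPa in tensile strength.

(1.352, 3.098)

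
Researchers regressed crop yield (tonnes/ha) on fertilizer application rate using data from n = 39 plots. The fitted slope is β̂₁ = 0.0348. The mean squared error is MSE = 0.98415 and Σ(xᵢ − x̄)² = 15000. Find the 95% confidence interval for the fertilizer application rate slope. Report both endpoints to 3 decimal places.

SE(β̂₁) = √(MSE/Sₓₓ) = √(0.98415/15000) = 0.0081.
df = n − 2 = 37.
t* = t_{0.025, 37} = 2.026192.
Margin = t* × SE = 2.026192 × 0.0081 = 0.01641.
CI: 0.0348 ± 0.01641 → (0.018, 0.051).
With 95% confidence, each one-unit increase in fertilizer application rate is associated with a change of between 0.018 and 0.051 tonnes/ha in crop yield.

(0.018, 0.051)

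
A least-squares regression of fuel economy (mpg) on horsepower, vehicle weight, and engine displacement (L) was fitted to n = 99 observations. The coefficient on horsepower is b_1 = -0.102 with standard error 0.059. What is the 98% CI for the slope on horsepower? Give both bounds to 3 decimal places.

df = n − k − 1 = 99 − 3 − 1 = 95.
t* = t_{0.01, 95} = 2.366243.
Margin = t* × SE = 2.366243 × 0.059 = 0.13961.
CI: -0.102 ± 0.13961 → (-0.242, 0.038).
With 98% confidence, each one-unit increase in horsepower is associated with a change of between -0.242 and 0.038 mpg in fuel economy, holding the other predictors fixed.

(-0.242, 0.038)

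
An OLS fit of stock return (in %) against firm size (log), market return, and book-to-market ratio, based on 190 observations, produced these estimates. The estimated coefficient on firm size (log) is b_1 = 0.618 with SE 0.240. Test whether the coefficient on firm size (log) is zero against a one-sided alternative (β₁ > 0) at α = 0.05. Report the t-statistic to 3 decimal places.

H₀: β₁ = 0 vs H₁: β₁ > 0.
t = (b_1 − β₁⁰)/SE = 0.618 / 0.240 = 2.575.
df = n − k − 1 = 190 − 3 − 1 = 186.
One-sided p ≈ 0.0054, which is < 0.05, so reject H₀.
There is evidence that the true slope on firm size (log) is positive, holding the other predictors fixed.

t = 2.575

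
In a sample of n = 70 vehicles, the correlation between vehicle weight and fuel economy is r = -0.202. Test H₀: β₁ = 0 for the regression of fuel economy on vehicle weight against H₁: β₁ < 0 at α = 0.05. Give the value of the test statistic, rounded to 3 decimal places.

t = r·√(n − 2)/√(1 − r²) = -0.202·√68/√0.959196 = -1.701.
df = n − 2 = 68.
One-sided p ≈ 0.0468, which is < 0.05, so reject H₀.
There is evidence of a linear association between vehicle weight and fuel economy.

t = -1.701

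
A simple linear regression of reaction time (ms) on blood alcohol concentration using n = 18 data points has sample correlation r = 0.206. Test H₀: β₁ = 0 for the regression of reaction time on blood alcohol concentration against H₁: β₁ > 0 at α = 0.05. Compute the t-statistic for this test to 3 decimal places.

t = r·√(n − 2)/√(1 − r²) = 0.206·√16/√0.957564 = 0.842.
df = n − 2 = 16.
One-sided p ≈ 0.2061, which is ≥ 0.05, so fail to reject H₀.
The data do not give significant evidence of a linear association between blood alcohol concentration and reaction time.

t = 0.842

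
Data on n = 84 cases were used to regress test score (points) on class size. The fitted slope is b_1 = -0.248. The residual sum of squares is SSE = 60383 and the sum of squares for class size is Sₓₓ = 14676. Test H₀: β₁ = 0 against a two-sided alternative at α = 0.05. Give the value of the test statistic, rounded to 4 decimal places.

t = -1.1071

MSE = SSE/(n − 2) = 60383/82 = 736.378.
SE(b_1) = √(MSE/Sₓₓ) = √(736.378/14676) = 0.223999.
t = -0.248 / 0.223999 = -1.1071.
df = n − 2 = 82.
Two-sided p ≈ 0.2715, which is ≥ 0.05, so fail to reject H₀.
The data do not give significant evidence of an association between class size and test score.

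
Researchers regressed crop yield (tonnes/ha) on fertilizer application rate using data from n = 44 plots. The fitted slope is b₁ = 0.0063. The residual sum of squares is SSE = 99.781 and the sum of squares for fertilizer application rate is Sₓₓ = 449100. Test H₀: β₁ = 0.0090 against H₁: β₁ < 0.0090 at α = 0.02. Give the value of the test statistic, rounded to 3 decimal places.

MSE = SSE/(n − 2) = 99.781/42 = 2.37574.
SE(b₁) = √(MSE/Sₓₓ) = √(2.37574/449100) = 0.0023.
t = (0.0063 − 0.0090) / 0.0023 = -1.174.
df = n − 2 = 42.
One-sided p ≈ 0.1235, which is ≥ 0.02, so fail to reject H₀.
The data do not give significant evidence that the true slope on fertilizer application rate is below 0.0090 tonnes/ha per unit.

t = -1.174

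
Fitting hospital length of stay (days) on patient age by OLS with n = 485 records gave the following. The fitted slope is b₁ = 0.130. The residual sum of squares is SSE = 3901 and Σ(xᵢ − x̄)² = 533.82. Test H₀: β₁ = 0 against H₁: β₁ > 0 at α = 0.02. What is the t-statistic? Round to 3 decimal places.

t = 1.057

MSE = SSE/(n − 2) = 3901/483 = 8.0766.
SE(b₁) = √(MSE/Sₓₓ) = √(8.0766/533.82) = 0.123003.
t = 0.130 / 0.123003 = 1.057.
df = n − 2 = 483.
One-sided p ≈ 0.1455, which is ≥ 0.02, so fail to reject H₀.
The data do not give significant evidence that the true slope on patient age is positive.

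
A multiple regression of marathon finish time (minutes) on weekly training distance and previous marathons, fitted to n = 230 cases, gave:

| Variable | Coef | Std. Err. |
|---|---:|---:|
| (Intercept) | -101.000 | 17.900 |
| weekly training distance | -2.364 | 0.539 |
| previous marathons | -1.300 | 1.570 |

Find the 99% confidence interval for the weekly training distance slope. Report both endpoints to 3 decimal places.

(-3.764, -0.964)

Read off: b = -2.364, SE = 0.539 for weekly training distance.
df = n − k − 1 = 230 − 2 − 1 = 227.
t* = t_{0.005, 227} = 2.597661.
Margin = t* × SE = 2.597661 × 0.539 = 1.40014.
CI: -2.364 ± 1.40014 → (-3.764, -0.964).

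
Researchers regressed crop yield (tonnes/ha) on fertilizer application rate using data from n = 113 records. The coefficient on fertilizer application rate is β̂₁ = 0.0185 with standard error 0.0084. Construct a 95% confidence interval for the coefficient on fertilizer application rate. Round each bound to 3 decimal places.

df = n − 2 = 113 − 2 = 111.
t* = t_{0.025, 111} = 1.981567.
Margin = t* × SE = 1.981567 × 0.0084 = 0.01665.
CI: 0.0185 ± 0.01665 → (0.002, 0.035).
With 95% confidence, each one-unit increase in fertilizer application rate is associated with a change of between 0.002 and 0.035 tonnes/ha in crop yield.

(0.002, 0.035)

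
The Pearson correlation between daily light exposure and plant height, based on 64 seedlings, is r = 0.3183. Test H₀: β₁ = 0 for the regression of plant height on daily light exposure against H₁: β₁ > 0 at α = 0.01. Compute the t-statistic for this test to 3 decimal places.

t = 2.644

t = r·√(n − 2)/√(1 − r²) = 0.3183·√62/√0.898685 = 2.644.
df = n − 2 = 62.
One-sided p ≈ 0.0052, which is < 0.01, so reject H₀.
There is evidence of a linear association between daily light exposure and plant height.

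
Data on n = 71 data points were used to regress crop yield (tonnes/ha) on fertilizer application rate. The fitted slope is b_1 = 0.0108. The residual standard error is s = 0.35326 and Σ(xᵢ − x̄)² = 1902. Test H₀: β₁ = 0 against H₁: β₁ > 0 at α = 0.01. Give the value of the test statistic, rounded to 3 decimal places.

SE(b_1) = s/√Sₓₓ = 0.35326/√1902 = 0.00810008.
t = 0.0108 / 0.00810008 = 1.333.
df = n − 2 = 69.
One-sided p ≈ 0.0934, which is ≥ 0.01, so fail to reject H₀.
The data do not give significant evidence that the true slope on fertilizer application rate is positive.

t = 1.333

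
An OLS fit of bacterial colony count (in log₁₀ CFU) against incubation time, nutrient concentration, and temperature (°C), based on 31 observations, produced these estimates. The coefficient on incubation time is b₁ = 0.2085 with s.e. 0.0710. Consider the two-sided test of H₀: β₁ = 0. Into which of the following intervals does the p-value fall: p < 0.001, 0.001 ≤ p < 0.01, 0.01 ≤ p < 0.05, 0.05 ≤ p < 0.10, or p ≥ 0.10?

0.001 ≤ p < 0.01

t = 0.2085 / 0.0710 = 2.937.
df = n − k − 1 = 31 − 3 − 1 = 27.
Two-sided p = 2·P(T_{27} > |t|) ≈ 0.0067.
So 0.001 ≤ p < 0.01.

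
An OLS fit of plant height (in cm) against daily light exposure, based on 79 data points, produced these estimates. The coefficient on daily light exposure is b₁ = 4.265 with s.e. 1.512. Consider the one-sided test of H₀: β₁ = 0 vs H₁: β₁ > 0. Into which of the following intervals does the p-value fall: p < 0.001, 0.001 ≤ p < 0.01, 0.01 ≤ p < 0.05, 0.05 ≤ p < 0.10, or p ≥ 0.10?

0.001 ≤ p < 0.01

t = 4.265 / 1.512 = 2.821.
df = n − 2 = 79 − 2 = 77.
One-sided p = P(T_{77} > t) ≈ 0.0030.
So 0.001 ≤ p < 0.01.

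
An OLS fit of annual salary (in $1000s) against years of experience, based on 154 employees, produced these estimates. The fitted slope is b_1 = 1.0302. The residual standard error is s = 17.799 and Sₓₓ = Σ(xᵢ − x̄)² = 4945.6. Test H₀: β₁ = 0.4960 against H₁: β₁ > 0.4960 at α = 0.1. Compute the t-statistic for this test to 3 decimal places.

SE(b_1) = s/√Sₓₓ = 17.799/√4945.6 = 0.253096.
t = (1.0302 − 0.4960) / 0.253096 = 2.111.
df = n − 2 = 152.
One-sided p ≈ 0.0182, which is < 0.1, so reject H₀.
There is evidence that the true slope on years of experience exceeds 0.4960 $1000s per unit.

t = 2.111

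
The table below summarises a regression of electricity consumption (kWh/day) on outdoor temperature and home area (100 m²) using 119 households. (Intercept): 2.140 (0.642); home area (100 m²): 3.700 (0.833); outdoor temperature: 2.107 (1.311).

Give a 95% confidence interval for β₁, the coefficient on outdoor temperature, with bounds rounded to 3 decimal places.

Read off: b = 2.107, SE = 1.311 for outdoor temperature.
df = n − k − 1 = 119 − 2 − 1 = 116.
t* = t_{0.025, 116} = 1.980626.
Margin = t* × SE = 1.980626 × 1.311 = 2.59660.
CI: 2.107 ± 2.59660 → (-0.490, 4.704).

(-0.490, 4.704)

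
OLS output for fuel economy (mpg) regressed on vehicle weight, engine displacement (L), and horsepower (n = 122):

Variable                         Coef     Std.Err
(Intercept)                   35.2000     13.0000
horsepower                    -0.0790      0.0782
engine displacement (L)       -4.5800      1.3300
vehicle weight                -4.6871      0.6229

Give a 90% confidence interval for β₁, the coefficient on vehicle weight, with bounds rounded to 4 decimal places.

Read off: b = -4.6871, SE = 0.6229 for vehicle weight.
df = n − k − 1 = 122 − 3 − 1 = 118.
t* = t_{0.05, 118} = 1.65787.
Margin = t* × SE = 1.65787 × 0.6229 = 1.032687.
CI: -4.6871 ± 1.032687 → (-5.7198, -3.6544).

(-5.7198, -3.6544)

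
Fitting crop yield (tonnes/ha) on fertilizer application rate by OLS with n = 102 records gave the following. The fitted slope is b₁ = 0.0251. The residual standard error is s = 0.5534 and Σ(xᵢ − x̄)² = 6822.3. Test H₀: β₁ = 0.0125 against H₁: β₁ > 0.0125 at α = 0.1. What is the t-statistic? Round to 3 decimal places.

t = 1.881

SE(b₁) = s/√Sₓₓ = 0.5534/√6822.3 = 0.00669998.
t = (0.0251 − 0.0125) / 0.00669998 = 1.881.
df = n − 2 = 100.
One-sided p ≈ 0.0315, which is < 0.1, so reject H₀.
There is evidence that the true slope on fertilizer application rate exceeds 0.0125 tonnes/ha per unit.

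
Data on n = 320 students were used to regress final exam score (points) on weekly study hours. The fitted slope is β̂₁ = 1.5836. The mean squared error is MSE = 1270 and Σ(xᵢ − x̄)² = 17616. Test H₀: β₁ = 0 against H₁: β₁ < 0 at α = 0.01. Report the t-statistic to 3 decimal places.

SE(β̂₁) = √(MSE/Sₓₓ) = √(1270/17616) = 0.268502.
t = 1.5836 / 0.268502 = 5.898.
df = n − 2 = 318.
One-sided p ≈ 1.0000, which is ≥ 0.01, so fail to reject H₀.
The data do not give significant evidence that the true slope on weekly study hours is negative.

t = 5.898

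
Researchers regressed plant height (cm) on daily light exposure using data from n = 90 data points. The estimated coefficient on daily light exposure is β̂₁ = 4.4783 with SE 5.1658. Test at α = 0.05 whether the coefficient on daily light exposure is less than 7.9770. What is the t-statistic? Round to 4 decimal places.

H₀: β₁ = 7.9770 vs H₁: β₁ < 7.9770.
t = (β̂₁ − β₁⁰)/SE = (4.4783 − 7.9770) / 5.1658 = -0.6773.
df = n − 2 = 90 − 2 = 88.
One-sided p ≈ 0.2500, which is ≥ 0.05, so fail to reject H₀.
The data do not give significant evidence that the true slope on daily light exposure is below 7.9770 cm per unit.

t = -0.6773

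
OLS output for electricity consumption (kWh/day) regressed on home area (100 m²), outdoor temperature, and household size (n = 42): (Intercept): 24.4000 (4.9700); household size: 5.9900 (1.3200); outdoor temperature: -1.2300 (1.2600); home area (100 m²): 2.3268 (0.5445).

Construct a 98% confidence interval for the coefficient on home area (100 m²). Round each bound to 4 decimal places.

Read off: b = 2.3268, SE = 0.5445 for home area (100 m²).
df = n − k − 1 = 42 − 3 − 1 = 38.
t* = t_{0.01, 38} = 2.428568.
Margin = t* × SE = 2.428568 × 0.5445 = 1.322355.
CI: 2.3268 ± 1.322355 → (1.0044, 3.6492).

(1.0044, 3.6492)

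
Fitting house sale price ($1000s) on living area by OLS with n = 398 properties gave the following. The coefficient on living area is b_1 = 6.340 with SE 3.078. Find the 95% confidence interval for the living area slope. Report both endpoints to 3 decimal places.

df = n − 2 = 398 − 2 = 396.
t* = t_{0.025, 396} = 1.965973.
Margin = t* × SE = 1.965973 × 3.078 = 6.05126.
CI: 6.340 ± 6.05126 → (0.289, 12.391).
With 95% confidence, each one-unit increase in living area is associated with a change of between 0.289 and 12.391 $1000s in house sale price.

(0.289, 12.391)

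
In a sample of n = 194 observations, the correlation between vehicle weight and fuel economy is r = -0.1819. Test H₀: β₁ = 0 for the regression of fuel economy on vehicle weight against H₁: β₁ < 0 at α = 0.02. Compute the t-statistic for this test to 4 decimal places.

t = -2.5632

t = r·√(n − 2)/√(1 − r²) = -0.1819·√192/√0.966912 = -2.5632.
df = n − 2 = 192.
One-sided p ≈ 0.0056, which is < 0.02, so reject H₀.
There is evidence of a linear association between vehicle weight and fuel economy.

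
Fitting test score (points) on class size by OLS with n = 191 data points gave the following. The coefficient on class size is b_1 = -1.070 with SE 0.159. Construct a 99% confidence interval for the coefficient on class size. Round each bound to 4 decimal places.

df = n − 2 = 191 − 2 = 189.
t* = t_{0.005, 189} = 2.602092.
Margin = t* × SE = 2.602092 × 0.159 = 0.413733.
CI: -1.070 ± 0.413733 → (-1.4837, -0.6563).
With 99% confidence, each one-unit increase in class size is associated with a change of between -1.4837 and -0.6563 points in test score.

(-1.4837, -0.6563)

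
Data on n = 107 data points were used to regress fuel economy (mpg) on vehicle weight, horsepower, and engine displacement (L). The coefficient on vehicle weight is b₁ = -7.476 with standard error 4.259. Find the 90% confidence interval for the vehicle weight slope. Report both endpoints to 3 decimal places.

(-14.545, -0.407)

df = n − k − 1 = 107 − 3 − 1 = 103.
t* = t_{0.05, 103} = 1.659782.
Margin = t* × SE = 1.659782 × 4.259 = 7.06901.
CI: -7.476 ± 7.06901 → (-14.545, -0.407).
With 90% confidence, each one-unit increase in vehicle weight is associated with a change of between -14.545 and -0.407 mpg in fuel economy, holding the other predictors fixed.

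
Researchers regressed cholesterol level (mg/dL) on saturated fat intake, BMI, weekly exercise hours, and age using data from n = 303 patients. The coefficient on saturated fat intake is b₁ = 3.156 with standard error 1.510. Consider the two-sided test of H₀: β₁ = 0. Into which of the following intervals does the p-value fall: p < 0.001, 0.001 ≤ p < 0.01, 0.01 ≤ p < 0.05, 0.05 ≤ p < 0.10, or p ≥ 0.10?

t = 3.156 / 1.510 = 2.090.
df = n − k − 1 = 303 − 4 − 1 = 298.
Two-sided p = 2·P(T_{298} > |t|) ≈ 0.0375.
So 0.01 ≤ p < 0.05.

0.01 ≤ p < 0.05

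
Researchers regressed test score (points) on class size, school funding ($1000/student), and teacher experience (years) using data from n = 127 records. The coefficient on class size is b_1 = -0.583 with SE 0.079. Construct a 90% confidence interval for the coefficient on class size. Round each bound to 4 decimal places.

df = n − k − 1 = 127 − 3 − 1 = 123.
t* = t_{0.05, 123} = 1.657336.
Margin = t* × SE = 1.657336 × 0.079 = 0.130930.
CI: -0.583 ± 0.130930 → (-0.7139, -0.4521).
With 90% confidence, each one-unit increase in class size is associated with a change of between -0.7139 and -0.4521 points in test score, holding the other predictors fixed.

(-0.7139, -0.4521)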